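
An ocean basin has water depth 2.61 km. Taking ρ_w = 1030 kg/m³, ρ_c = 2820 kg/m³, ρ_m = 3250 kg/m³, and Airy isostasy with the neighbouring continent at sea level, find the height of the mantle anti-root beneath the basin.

10.9 km

By Archimedes' principle applied to the lithosphere: replacing crust with seawater at the top is compensated by replacing crust with mantle at the base: d (ρ_c − ρ_w) = a (ρ_m − ρ_c).
a = d (ρ_c − ρ_w)/(ρ_m − ρ_c) = 2.61 km × 1790/430 = 10.9 km.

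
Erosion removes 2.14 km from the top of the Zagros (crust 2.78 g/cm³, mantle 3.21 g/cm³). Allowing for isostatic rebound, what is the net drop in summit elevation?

Rebound u = e ρ_c/ρ_m = 2.14 km × 2.78/3.21 = 1.853 km.
Net surface drop = e − u = 2.14 km − 1.853 km = e (ρ_m − ρ_c)/ρ_m = 0.287 km.

0.287 km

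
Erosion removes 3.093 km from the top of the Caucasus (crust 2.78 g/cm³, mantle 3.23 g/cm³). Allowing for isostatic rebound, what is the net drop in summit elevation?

Rebound u = e ρ_c/ρ_m = 3.093 km × 2.78/3.23 = 2.662 km.
Net surface drop = e − u = 3.093 km − 2.662 km = e (ρ_m − ρ_c)/ρ_m = 0.431 km.

0.431 km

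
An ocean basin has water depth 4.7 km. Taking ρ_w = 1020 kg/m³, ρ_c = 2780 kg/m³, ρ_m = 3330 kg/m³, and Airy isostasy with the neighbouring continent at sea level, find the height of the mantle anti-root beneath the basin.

15 km

Equating mass per unit area of the two columns: replacing crust with seawater at the top is compensated by replacing crust with mantle at the base: d (ρ_c − ρ_w) = a (ρ_m − ρ_c).
a = d (ρ_c − ρ_w)/(ρ_m − ρ_c) = 4.7 km × 1760/550 = 15 km.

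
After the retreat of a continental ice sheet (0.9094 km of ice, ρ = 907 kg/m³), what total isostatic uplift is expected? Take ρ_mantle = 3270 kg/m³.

Removing the load lets mantle flow back in; uplift u satisfies ρ_ice t = ρ_m u.
u = t ρ_ice/ρ_m = 0.9094 km × 907/3270 = 0.252 km.

0.252 km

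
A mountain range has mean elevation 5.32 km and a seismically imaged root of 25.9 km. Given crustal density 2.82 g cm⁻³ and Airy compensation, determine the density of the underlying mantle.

3.4 g cm⁻³

Airy balance: ρ_c h = (ρ_m − ρ_c) r → ρ_m = ρ_c (1 + h/r).
ρ_m = 2.82 × (1 + 5.32 km/25.9 km) = 3.4 g cm⁻³.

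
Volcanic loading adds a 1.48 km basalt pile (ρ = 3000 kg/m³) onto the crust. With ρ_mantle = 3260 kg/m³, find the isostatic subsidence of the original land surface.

1.36 km

Subaerial loading: s = t ρ_load / ρ_m.
s = 1.48 km × 3000/3260 = 1.36 km.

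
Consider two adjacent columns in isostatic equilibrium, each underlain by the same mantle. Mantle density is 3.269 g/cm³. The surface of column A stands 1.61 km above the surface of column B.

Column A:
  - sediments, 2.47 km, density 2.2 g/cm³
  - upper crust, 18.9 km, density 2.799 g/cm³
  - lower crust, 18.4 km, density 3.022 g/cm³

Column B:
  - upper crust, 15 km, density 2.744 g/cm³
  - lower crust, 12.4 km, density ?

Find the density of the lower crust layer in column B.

Take the compensation level at the base of the deeper column (depth z_c below the surface of column A) and equate Σ ρ_i t_i down to z_c; mantle fills any gap and the z_c terms cancel.
Column A: 2.47×2.2 + 18.9×2.799 + 18.4×3.022 + (z_c − 39.77)×3.269
Column B: 1.61×0 + 15×2.744 + 12.4×ρ + (z_c − 1.61 − 27.4)×3.269
The z_c×3.269 term appears on both sides and cancels. Collect the known terms of each column as K = Σ(ρt)_known − 3.269 × (depth of known layers): K_A = 113.9399 − 3.269×39.77 = −16.06823; K_B = 41.16 − 3.269×(1.61 + 27.4) = −53.67369.
Balance: K_A = K_B + 12.4×ρ, so ρ = (K_A − K_B)/12.4 = 37.6055/12.4 = 3.03 g/cm³.

3.03 g/cm³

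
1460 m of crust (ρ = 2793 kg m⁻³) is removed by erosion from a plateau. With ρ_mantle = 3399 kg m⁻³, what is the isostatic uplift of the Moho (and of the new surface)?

1200 m

Unloading: uplift u = e ρ_c/ρ_m = 1460 m × 2793/3399 = 1200 m.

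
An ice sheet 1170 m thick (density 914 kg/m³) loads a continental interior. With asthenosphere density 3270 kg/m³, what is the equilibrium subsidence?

327 m

Balancing pressure at the compensation depth: the ice load ρ_ice t is balanced by mantle displaced below, ρ_m s.
s = t ρ_ice / ρ_m = 1170 m × 914/3270 = 327 m.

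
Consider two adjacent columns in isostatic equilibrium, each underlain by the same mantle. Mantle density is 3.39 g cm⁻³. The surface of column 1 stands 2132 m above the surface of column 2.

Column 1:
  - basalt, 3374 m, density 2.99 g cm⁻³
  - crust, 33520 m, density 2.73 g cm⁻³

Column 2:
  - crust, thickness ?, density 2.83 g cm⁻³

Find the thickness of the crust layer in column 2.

29000 m

Take the compensation level at the base of the deeper column (depth z_c below the surface of column 1) and equate Σ ρ_i t_i down to z_c; mantle fills any gap and the z_c terms cancel.
Column 1: 3374×2.99 + 33520×2.73 + (z_c − 36894)×3.39
Column 2: 2132×0 + x×2.83 + (z_c − 2132 − 0 − x)×3.39
The z_c×3.39 term appears on both sides and cancels. Collect the known terms of each column as K = Σ(ρt)_known − 3.39 × (depth of known layers): K_1 = 101597.86 − 3.39×36894 = −23472.8; K_2 = 0 − 3.39×(2132 + 0) = −7227.48.
Balance: K_1 = K_2 − x×(3.39 − 2.83), so x = (K_2 − K_1)/(3.39 − 2.83) = 16245.3/0.56 = 29000 m.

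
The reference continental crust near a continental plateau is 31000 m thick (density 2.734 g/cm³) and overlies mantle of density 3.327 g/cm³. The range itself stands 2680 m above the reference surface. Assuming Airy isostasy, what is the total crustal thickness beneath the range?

Root depth r = h ρ_c / (ρ_m − ρ_c) = 2680 m × 2.734 / 0.593 = 12360 m.
Total thickness = T + h + r = 31000 m + 2680 m + 12360 m = 46000 m.

46000 m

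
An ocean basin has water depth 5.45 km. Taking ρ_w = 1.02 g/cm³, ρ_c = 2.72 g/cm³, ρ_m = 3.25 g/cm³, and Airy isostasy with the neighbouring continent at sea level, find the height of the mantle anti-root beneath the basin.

17.5 km

Isostatic balance requires: replacing crust with seawater at the top is compensated by replacing crust with mantle at the base: d (ρ_c − ρ_w) = a (ρ_m − ρ_c).
a = d (ρ_c − ρ_w)/(ρ_m − ρ_c) = 5.45 km × 1.7/0.53 = 17.5 km.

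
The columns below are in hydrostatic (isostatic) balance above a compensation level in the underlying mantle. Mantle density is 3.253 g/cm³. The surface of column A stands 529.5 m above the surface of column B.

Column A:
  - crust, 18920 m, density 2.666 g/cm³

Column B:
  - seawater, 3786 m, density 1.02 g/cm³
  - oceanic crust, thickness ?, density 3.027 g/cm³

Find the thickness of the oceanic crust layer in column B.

4110 m

Take the compensation level at the base of the deeper column (depth z_c below the surface of column A) and equate Σ ρ_i t_i down to z_c; mantle fills any gap and the z_c terms cancel.
Column A: 18920×2.666 + (z_c − 18920)×3.253
Column B: 529.5×0 + 3786×1.02 + x×3.027 + (z_c − 529.5 − 3786 − x)×3.253
The z_c×3.253 term appears on both sides and cancels. Collect the known terms of each column as K = Σ(ρt)_known − 3.253 × (depth of known layers): K_A = 50440.72 − 3.253×18920 = −11106.04; K_B = 3861.72 − 3.253×(529.5 + 3786) = −10176.6015.
Balance: K_A = K_B − x×(3.253 − 3.027), so x = (K_B − K_A)/(3.253 − 3.027) = 929.438/0.226 = 4110 m.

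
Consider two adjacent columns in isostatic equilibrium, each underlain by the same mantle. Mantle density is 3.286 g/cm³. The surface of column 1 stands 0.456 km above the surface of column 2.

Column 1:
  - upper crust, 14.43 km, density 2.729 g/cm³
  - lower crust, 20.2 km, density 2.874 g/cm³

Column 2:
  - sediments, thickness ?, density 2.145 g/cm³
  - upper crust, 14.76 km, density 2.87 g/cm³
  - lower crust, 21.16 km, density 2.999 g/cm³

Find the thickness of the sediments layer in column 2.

2.32 km

Take the compensation level at the base of the deeper column (depth z_c below the surface of column 1) and equate Σ ρ_i t_i down to z_c; mantle fills any gap and the z_c terms cancel.
Column 1: 14.43×2.729 + 20.2×2.874 + (z_c − 34.63)×3.286
Column 2: 0.456×0 + x×2.145 + 14.76×2.87 + 21.16×2.999 + (z_c − 0.456 − 35.92 − x)×3.286
The z_c×3.286 term appears on both sides and cancels. Collect the known terms of each column as K = Σ(ρt)_known − 3.286 × (depth of known layers): K_1 = 97.43427 − 3.286×34.63 = −16.35991; K_2 = 105.82004 − 3.286×(0.456 + 35.92) = −13.711496.
Balance: K_1 = K_2 − x×(3.286 − 2.145), so x = (K_2 − K_1)/(3.286 − 2.145) = 2.64841/1.141 = 2.32 km.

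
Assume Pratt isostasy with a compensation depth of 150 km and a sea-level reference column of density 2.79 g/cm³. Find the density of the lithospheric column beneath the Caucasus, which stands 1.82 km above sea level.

2.76 g/cm³

Pratt balance: ρ_ref D = ρ (D + h).
ρ = ρ_ref D/(D + h) = 2.79 × 150 km/(150 km + 1.82 km) = 2.76 g/cm³.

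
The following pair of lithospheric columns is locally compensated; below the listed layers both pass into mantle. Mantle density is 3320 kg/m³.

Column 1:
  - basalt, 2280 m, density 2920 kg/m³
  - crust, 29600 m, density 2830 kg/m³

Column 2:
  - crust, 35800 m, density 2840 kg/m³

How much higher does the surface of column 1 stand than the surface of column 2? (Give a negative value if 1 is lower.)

−533 m

For any compensation level in the mantle, the mantle terms cancel and isostasy reduces to e = (Σt_1 − Σt_2) − (Σ(ρt)_1 − Σ(ρt)_2) / ρ_m.
Σt_1 = 31880 m; Σt_2 = 35800 m; Σ(ρt)_1 = 90425600; Σ(ρt)_2 = 101672000 (in m·kg/m³).
e = (31880 − 35800) − (90425600 − 101672000) / 3320 = −533 m.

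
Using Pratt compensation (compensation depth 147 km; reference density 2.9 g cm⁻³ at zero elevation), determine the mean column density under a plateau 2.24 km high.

Pratt balance: ρ_ref D = ρ (D + h).
ρ = ρ_ref D/(D + h) = 2.9 × 147 km/(147 km + 2.24 km) = 2.86 g cm⁻³.

2.86 g cm⁻³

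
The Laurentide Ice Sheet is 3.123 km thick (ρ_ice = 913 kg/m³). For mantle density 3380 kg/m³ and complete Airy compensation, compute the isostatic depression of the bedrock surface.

Balancing pressure at the compensation depth: the ice load ρ_ice t is balanced by mantle displaced below, ρ_m s.
s = t ρ_ice / ρ_m = 3.123 km × 913/3380 = 0.844 km.

0.844 km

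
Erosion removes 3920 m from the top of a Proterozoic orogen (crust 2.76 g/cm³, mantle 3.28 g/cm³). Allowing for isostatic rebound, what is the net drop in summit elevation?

Rebound u = e ρ_c/ρ_m = 3920 m × 2.76/3.28 = 3299 m.
Net surface drop = e − u = 3920 m − 3299 m = e (ρ_m − ρ_c)/ρ_m = 621 m.

621 m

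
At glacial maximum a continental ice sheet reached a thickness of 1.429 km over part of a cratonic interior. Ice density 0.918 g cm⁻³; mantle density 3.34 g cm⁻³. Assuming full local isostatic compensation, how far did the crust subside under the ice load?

0.393 km

For local isostatic compensation: the ice load ρ_ice t is balanced by mantle displaced below, ρ_m s.
s = t ρ_ice / ρ_m = 1.429 km × 0.918/3.34 = 0.393 km.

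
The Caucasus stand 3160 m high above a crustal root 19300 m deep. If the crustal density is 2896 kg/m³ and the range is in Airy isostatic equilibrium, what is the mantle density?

Airy balance: ρ_c h = (ρ_m − ρ_c) r → ρ_m = ρ_c (1 + h/r).
ρ_m = 2896 × (1 + 3160 m/19300 m) = 3370 kg/m³.

3370 kg/m³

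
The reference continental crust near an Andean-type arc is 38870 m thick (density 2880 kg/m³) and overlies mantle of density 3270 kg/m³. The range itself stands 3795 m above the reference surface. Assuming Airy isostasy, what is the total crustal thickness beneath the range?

70700 m

Root depth r = h ρ_c / (ρ_m − ρ_c) = 3795 m × 2880 / 390 = 28020 m.
Total thickness = T + h + r = 38870 m + 3795 m + 28020 m = 70700 m.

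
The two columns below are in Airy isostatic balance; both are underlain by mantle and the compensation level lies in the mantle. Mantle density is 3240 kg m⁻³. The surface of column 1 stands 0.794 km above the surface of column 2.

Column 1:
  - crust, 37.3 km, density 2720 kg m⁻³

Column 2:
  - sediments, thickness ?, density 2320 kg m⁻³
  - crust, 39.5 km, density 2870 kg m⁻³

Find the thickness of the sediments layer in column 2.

Take the compensation level at the base of the deeper column (depth z_c below the surface of column 1) and equate Σ ρ_i t_i down to z_c; mantle fills any gap and the z_c terms cancel.
Column 1: 37.3×2720 + (z_c − 37.3)×3240
Column 2: 0.794×0 + x×2320 + 39.5×2870 + (z_c − 0.794 − 39.5 − x)×3240
The z_c×3240 term appears on both sides and cancels. Collect the known terms of each column as K = Σ(ρt)_known − 3240 × (depth of known layers): K_1 = 101456 − 3240×37.3 = −19396; K_2 = 113365 − 3240×(0.794 + 39.5) = −17187.56.
Balance: K_1 = K_2 − x×(3240 − 2320), so x = (K_2 − K_1)/(3240 − 2320) = 2208.44/920 = 2.4 km.

2.4 km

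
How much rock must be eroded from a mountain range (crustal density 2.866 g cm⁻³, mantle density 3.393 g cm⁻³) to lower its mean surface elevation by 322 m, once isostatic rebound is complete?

Net drop Δ = e − u = e − e ρ_c/ρ_m = e (ρ_m − ρ_c)/ρ_m.
e = Δ ρ_m/(ρ_m − ρ_c) = 322 m × 3.393/0.527 = 2070 m.

2070 m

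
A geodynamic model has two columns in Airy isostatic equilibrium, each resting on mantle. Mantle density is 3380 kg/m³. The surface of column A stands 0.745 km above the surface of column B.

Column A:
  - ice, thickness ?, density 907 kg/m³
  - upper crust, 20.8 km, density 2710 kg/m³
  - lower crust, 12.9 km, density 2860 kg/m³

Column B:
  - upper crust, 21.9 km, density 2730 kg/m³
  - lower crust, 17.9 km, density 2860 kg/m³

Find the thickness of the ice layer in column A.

2.19 km

Take the compensation level at the base of the deeper column (depth z_c below the surface of column A) and equate Σ ρ_i t_i down to z_c; mantle fills any gap and the z_c terms cancel.
Column A: x×907 + 20.8×2710 + 12.9×2860 + (z_c − 33.7 − x)×3380
Column B: 0.745×0 + 21.9×2730 + 17.9×2860 + (z_c − 0.745 − 39.8)×3380
The z_c×3380 term appears on both sides and cancels. Collect the known terms of each column as K = Σ(ρt)_known − 3380 × (depth of known layers): K_A = 93262 − 3380×33.7 = −20644; K_B = 110981 − 3380×(0.745 + 39.8) = −26061.1.
Balance: K_A − x×(3380 − 907) = K_B, so x = (K_A − K_B)/(3380 − 907) = 5417.1/2473 = 2.19 km.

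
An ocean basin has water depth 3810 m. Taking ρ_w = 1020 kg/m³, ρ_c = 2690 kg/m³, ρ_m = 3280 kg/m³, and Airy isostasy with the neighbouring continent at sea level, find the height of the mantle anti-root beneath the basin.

10800 m

Balancing pressure at the compensation depth: replacing crust with seawater at the top is compensated by replacing crust with mantle at the base: d (ρ_c − ρ_w) = a (ρ_m − ρ_c).
a = d (ρ_c − ρ_w)/(ρ_m − ρ_c) = 3810 m × 1670/590 = 10800 m.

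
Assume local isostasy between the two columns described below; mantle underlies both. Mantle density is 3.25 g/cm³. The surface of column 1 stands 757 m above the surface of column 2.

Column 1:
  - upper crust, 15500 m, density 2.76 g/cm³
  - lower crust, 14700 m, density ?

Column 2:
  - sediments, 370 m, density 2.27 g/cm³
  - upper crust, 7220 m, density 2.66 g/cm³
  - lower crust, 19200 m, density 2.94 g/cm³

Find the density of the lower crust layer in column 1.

2.88 g/cm³

Take the compensation level at the base of the deeper column (depth z_c below the surface of column 1) and equate Σ ρ_i t_i down to z_c; mantle fills any gap and the z_c terms cancel.
Column 1: 15500×2.76 + 14700×ρ + (z_c − 30200)×3.25
Column 2: 757×0 + 370×2.27 + 7220×2.66 + 19200×2.94 + (z_c − 757 − 26790)×3.25
The z_c×3.25 term appears on both sides and cancels. Collect the known terms of each column as K = Σ(ρt)_known − 3.25 × (depth of known layers): K_1 = 42780 − 3.25×30200 = −55370; K_2 = 76493.1 − 3.25×(757 + 26790) = −13034.65.
Balance: K_1 + 14700×ρ = K_2, so ρ = (K_2 − K_1)/14700 = 42335.3/14700 = 2.88 g/cm³.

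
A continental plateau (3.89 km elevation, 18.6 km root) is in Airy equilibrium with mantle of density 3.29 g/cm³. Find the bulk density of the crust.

ρ_c h = (ρ_m − ρ_c) r → ρ_c (h + r) = ρ_m r → ρ_c = ρ_m r / (h + r).
ρ_c = 3.29 × 18.6 km / (3.89 km + 18.6 km) = 2.72 g/cm³.

2.72 g/cm³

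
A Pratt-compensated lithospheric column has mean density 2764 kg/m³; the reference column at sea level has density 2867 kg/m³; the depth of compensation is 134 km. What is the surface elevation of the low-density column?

4.99 km

ρ_ref D = ρ (D + h) → h = D (ρ_ref − ρ)/ρ.
h = 134 km × (2867 − 2764)/2764 = 4.99 km.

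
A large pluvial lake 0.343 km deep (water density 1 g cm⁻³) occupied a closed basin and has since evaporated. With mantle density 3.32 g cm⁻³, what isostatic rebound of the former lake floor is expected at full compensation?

u = d ρ_w/ρ_m = 0.343 km × 1/3.32 = 0.103 km.

0.103 km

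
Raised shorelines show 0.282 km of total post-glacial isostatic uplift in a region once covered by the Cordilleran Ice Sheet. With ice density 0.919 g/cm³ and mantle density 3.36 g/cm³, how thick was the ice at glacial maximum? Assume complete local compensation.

u = t ρ_ice/ρ_m → t = u ρ_m/ρ_ice = 0.282 km × 3.36/0.919 = 1.03 km.

1.03 km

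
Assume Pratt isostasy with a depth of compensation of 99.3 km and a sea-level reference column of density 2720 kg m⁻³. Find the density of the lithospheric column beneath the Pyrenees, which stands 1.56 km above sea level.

Pratt balance: ρ_ref D = ρ (D + h).
ρ = ρ_ref D/(D + h) = 2720 × 99.3 km/(99.3 km + 1.56 km) = 2680 kg m⁻³.

2680 kg m⁻³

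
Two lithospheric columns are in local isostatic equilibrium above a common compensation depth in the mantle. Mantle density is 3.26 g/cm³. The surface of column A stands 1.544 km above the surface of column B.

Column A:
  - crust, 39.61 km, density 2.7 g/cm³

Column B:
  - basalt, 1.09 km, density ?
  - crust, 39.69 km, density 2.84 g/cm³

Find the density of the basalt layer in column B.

2.82 g/cm³

Take the compensation level at the base of the deeper column (depth z_c below the surface of column A) and equate Σ ρ_i t_i down to z_c; mantle fills any gap and the z_c terms cancel.
Column A: 39.61×2.7 + (z_c − 39.61)×3.26
Column B: 1.544×0 + 1.09×ρ + 39.69×2.84 + (z_c − 1.544 − 40.78)×3.26
The z_c×3.26 term appears on both sides and cancels. Collect the known terms of each column as K = Σ(ρt)_known − 3.26 × (depth of known layers): K_A = 106.947 − 3.26×39.61 = −22.1816; K_B = 112.7196 − 3.26×(1.544 + 40.78) = −25.25664.
Balance: K_A = K_B + 1.09×ρ, so ρ = (K_A − K_B)/1.09 = 3.07504/1.09 = 2.82 g/cm³.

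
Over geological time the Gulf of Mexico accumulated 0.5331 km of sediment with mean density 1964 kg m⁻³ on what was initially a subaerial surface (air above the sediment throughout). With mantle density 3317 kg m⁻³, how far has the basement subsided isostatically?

0.316 km

Subaerial load: s = t ρ_sed / ρ_m = 0.5331 km × 1964/3317 = 0.316 km.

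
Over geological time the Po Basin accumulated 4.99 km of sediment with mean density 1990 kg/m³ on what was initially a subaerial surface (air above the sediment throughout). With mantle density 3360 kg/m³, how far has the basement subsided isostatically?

Subaerial load: s = t ρ_sed / ρ_m = 4.99 km × 1990/3360 = 2.96 km.

2.96 km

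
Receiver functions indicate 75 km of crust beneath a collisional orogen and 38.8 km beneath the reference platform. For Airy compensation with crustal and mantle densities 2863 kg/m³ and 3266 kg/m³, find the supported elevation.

4.47 km

Excess crust Δ = 75 km − 38.8 km = 36.2 km, split between elevation h and root r with h + r = Δ.
Airy balance ρ_c h = (ρ_m − ρ_c) r gives r = h ρ_c/(ρ_m − ρ_c), so h (1 + ρ_c/(ρ_m − ρ_c)) = Δ, i.e. h = Δ (ρ_m − ρ_c)/ρ_m.
h = 36.2 km × 403/3266 = 4.47 km.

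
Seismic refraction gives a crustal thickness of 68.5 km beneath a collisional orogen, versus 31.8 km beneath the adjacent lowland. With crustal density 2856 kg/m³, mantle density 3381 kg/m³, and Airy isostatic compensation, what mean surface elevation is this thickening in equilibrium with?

5.7 km

Excess crust Δ = 68.5 km − 31.8 km = 36.7 km, split between elevation h and root r with h + r = Δ.
Airy balance ρ_c h = (ρ_m − ρ_c) r gives r = h ρ_c/(ρ_m − ρ_c), so h (1 + ρ_c/(ρ_m − ρ_c)) = Δ, i.e. h = Δ (ρ_m − ρ_c)/ρ_m.
h = 36.7 km × 525/3381 = 5.7 km.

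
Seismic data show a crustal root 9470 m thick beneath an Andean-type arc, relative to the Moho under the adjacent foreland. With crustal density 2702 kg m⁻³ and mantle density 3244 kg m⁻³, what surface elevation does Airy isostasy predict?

Isostatic balance requires: ρ_c h = (ρ_m − ρ_c) r.
h = r (ρ_m − ρ_c) / ρ_c = 9470 m × (3244 − 2702) / 2702 = 1900 m.

1900 m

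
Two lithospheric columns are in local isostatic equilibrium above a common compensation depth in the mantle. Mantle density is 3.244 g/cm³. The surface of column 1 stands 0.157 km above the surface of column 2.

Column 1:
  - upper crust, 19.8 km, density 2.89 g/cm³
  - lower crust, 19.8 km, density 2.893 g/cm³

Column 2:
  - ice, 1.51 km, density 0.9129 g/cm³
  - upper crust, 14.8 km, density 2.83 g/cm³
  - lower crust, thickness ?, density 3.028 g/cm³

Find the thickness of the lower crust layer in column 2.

17.6 km

Take the compensation level at the base of the deeper column (depth z_c below the surface of column 1) and equate Σ ρ_i t_i down to z_c; mantle fills any gap and the z_c terms cancel.
Column 1: 19.8×2.89 + 19.8×2.893 + (z_c − 39.6)×3.244
Column 2: 0.157×0 + 1.51×0.9129 + 14.8×2.83 + x×3.028 + (z_c − 0.157 − 16.31 − x)×3.244
The z_c×3.244 term appears on both sides and cancels. Collect the known terms of each column as K = Σ(ρt)_known − 3.244 × (depth of known layers): K_1 = 114.5034 − 3.244×39.6 = −13.959; K_2 = 43.262479 − 3.244×(0.157 + 16.31) = −10.156469.
Balance: K_1 = K_2 − x×(3.244 − 3.028), so x = (K_2 − K_1)/(3.244 − 3.028) = 3.80253/0.216 = 17.6 km.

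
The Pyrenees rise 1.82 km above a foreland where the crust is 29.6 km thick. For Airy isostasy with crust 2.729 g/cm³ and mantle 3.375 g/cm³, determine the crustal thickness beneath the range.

39.1 km

Root depth r = h ρ_c / (ρ_m − ρ_c) = 1.82 km × 2.729 / 0.646 = 7.689 km.
Total thickness = T + h + r = 29.6 km + 1.82 km + 7.689 km = 39.1 km.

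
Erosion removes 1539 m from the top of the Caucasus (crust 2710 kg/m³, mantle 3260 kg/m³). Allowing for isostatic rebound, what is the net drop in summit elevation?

260 m

Rebound u = e ρ_c/ρ_m = 1539 m × 2710/3260 = 1279 m.
Net surface drop = e − u = 1539 m − 1279 m = e (ρ_m − ρ_c)/ρ_m = 260 m.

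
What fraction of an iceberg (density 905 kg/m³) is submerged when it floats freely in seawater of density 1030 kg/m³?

Submerged fraction = ρ_obj/ρ_fluid = 905/1030 = 0.879.

0.879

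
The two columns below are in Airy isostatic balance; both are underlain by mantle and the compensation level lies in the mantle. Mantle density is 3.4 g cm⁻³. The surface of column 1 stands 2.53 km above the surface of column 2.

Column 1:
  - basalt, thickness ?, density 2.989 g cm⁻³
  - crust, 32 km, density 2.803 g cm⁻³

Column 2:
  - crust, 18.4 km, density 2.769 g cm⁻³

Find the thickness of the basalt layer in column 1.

Take the compensation level at the base of the deeper column (depth z_c below the surface of column 1) and equate Σ ρ_i t_i down to z_c; mantle fills any gap and the z_c terms cancel.
Column 1: x×2.989 + 32×2.803 + (z_c − 32 − x)×3.4
Column 2: 2.53×0 + 18.4×2.769 + (z_c − 2.53 − 18.4)×3.4
The z_c×3.4 term appears on both sides and cancels. Collect the known terms of each column as K = Σ(ρt)_known − 3.4 × (depth of known layers): K_1 = 89.696 − 3.4×32 = −19.104; K_2 = 50.9496 − 3.4×(2.53 + 18.4) = −20.2124.
Balance: K_1 − x×(3.4 − 2.989) = K_2, so x = (K_1 − K_2)/(3.4 − 2.989) = 1.1084/0.411 = 2.7 km.

2.7 km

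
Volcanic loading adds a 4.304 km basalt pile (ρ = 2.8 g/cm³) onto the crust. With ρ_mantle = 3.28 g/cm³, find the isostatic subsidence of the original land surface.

Subaerial loading: s = t ρ_load / ρ_m.
s = 4.304 km × 2.8/3.28 = 3.67 km.

3.67 km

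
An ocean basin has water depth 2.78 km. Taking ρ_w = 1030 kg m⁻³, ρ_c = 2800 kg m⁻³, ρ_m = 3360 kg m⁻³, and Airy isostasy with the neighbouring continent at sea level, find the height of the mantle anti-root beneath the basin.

8.79 km

By Archimedes' principle applied to the lithosphere: replacing crust with seawater at the top is compensated by replacing crust with mantle at the base: d (ρ_c − ρ_w) = a (ρ_m − ρ_c).
a = d (ρ_c − ρ_w)/(ρ_m − ρ_c) = 2.78 km × 1770/560 = 8.79 km.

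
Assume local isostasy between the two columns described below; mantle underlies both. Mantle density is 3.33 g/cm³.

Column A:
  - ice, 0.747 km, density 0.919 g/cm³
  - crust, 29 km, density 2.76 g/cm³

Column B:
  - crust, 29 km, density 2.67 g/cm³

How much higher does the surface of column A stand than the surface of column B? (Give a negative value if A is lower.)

−0.243 km

For any compensation level in the mantle, the mantle terms cancel and isostasy reduces to e = (Σt_A − Σt_B) − (Σ(ρt)_A − Σ(ρt)_B) / ρ_m.
Σt_A = 29.747 km; Σt_B = 29 km; Σ(ρt)_A = 80.726493; Σ(ρt)_B = 77.43 (in km·g/cm³).
e = (29.747 − 29) − (80.726493 − 77.43) / 3.33 = −0.243 km.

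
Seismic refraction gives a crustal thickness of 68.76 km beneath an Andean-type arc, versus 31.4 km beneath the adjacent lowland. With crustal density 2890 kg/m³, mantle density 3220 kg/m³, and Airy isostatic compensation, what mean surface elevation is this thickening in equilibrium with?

Excess crust Δ = 68.76 km − 31.4 km = 37.36 km, split between elevation h and root r with h + r = Δ.
Airy balance ρ_c h = (ρ_m − ρ_c) r gives r = h ρ_c/(ρ_m − ρ_c), so h (1 + ρ_c/(ρ_m − ρ_c)) = Δ, i.e. h = Δ (ρ_m − ρ_c)/ρ_m.
h = 37.36 km × 330/3220 = 3.83 km.

3.83 km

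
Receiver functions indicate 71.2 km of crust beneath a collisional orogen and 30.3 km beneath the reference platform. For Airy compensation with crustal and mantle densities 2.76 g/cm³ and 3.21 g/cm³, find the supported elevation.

5.73 km

Excess crust Δ = 71.2 km − 30.3 km = 40.9 km, split between elevation h and root r with h + r = Δ.
Airy balance ρ_c h = (ρ_m − ρ_c) r gives r = h ρ_c/(ρ_m − ρ_c), so h (1 + ρ_c/(ρ_m − ρ_c)) = Δ, i.e. h = Δ (ρ_m − ρ_c)/ρ_m.
h = 40.9 km × 0.45/3.21 = 5.73 km.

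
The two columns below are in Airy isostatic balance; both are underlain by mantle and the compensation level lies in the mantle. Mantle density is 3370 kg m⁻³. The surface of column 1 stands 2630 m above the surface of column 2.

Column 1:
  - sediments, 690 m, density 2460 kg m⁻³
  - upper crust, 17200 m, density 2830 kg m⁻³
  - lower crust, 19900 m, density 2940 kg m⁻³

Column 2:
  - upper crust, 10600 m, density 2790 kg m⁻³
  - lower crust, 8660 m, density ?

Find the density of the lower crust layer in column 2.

2970 kg m⁻³

Take the compensation level at the base of the deeper column (depth z_c below the surface of column 1) and equate Σ ρ_i t_i down to z_c; mantle fills any gap and the z_c terms cancel.
Column 1: 690×2460 + 17200×2830 + 19900×2940 + (z_c − 37790)×3370
Column 2: 2630×0 + 10600×2790 + 8660×ρ + (z_c − 2630 − 19260)×3370
The z_c×3370 term appears on both sides and cancels. Collect the known terms of each column as K = Σ(ρt)_known − 3370 × (depth of known layers): K_1 = 108879400 − 3370×37790 = −18472900; K_2 = 29574000 − 3370×(2630 + 19260) = −44195300.
Balance: K_1 = K_2 + 8660×ρ, so ρ = (K_1 − K_2)/8660 = 25722400/8660 = 2970 kg m⁻³.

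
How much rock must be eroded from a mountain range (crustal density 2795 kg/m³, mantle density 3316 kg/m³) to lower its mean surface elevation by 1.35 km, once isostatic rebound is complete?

8.59 km

Net drop Δ = e − u = e − e ρ_c/ρ_m = e (ρ_m − ρ_c)/ρ_m.
e = Δ ρ_m/(ρ_m − ρ_c) = 1.35 km × 3316/521 = 8.59 km.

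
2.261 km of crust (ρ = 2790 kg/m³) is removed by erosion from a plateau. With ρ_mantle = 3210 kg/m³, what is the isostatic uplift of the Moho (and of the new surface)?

Unloading: uplift u = e ρ_c/ρ_m = 2.261 km × 2790/3210 = 1.97 km.

1.97 km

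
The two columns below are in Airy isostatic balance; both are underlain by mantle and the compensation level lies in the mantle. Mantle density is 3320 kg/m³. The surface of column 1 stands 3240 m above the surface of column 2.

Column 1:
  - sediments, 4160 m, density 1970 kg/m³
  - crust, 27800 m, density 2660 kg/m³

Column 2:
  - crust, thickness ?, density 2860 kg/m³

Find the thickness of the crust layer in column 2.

Take the compensation level at the base of the deeper column (depth z_c below the surface of column 1) and equate Σ ρ_i t_i down to z_c; mantle fills any gap and the z_c terms cancel.
Column 1: 4160×1970 + 27800×2660 + (z_c − 31960)×3320
Column 2: 3240×0 + x×2860 + (z_c − 3240 − 0 − x)×3320
The z_c×3320 term appears on both sides and cancels. Collect the known terms of each column as K = Σ(ρt)_known − 3320 × (depth of known layers): K_1 = 82143200 − 3320×31960 = −23964000; K_2 = 0 − 3320×(3240 + 0) = −10756800.
Balance: K_1 = K_2 − x×(3320 − 2860), so x = (K_2 − K_1)/(3320 − 2860) = 13207200/460 = 28700 m.

28700 m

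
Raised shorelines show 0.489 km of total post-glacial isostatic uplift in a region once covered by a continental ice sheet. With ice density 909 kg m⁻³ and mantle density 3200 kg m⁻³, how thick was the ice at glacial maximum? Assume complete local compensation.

u = t ρ_ice/ρ_m → t = u ρ_m/ρ_ice = 0.489 km × 3200/909 = 1.72 km.

1.72 km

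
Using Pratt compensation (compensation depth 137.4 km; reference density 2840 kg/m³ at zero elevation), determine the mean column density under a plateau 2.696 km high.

Pratt balance: ρ_ref D = ρ (D + h).
ρ = ρ_ref D/(D + h) = 2840 × 137.4 km/(137.4 km + 2.696 km) = 2790 kg/m³.

2790 kg/m³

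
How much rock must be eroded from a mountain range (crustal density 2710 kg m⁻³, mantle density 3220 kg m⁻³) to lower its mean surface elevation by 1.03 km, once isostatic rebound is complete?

Net drop Δ = e − u = e − e ρ_c/ρ_m = e (ρ_m − ρ_c)/ρ_m.
e = Δ ρ_m/(ρ_m − ρ_c) = 1.03 km × 3220/510 = 6.5 km.

6.5 km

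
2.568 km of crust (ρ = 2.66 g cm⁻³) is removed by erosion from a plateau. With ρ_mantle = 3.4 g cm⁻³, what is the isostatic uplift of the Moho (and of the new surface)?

2.01 km

Unloading: uplift u = e ρ_c/ρ_m = 2.568 km × 2.66/3.4 = 2.01 km.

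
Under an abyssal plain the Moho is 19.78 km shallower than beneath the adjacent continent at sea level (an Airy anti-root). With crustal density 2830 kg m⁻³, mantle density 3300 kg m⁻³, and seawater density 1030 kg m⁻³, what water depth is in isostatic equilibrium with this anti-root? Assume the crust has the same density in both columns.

5.16 km

Replacing a thickness d of crust by seawater at the top must be balanced by replacing crust with mantle at the base: d (ρ_c − ρ_w) = a (ρ_m − ρ_c).
d = a (ρ_m − ρ_c)/(ρ_c − ρ_w) = 19.78 km × 470/1800 = 5.16 km.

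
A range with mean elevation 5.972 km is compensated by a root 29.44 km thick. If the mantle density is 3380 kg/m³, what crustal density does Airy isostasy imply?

ρ_c h = (ρ_m − ρ_c) r → ρ_c (h + r) = ρ_m r → ρ_c = ρ_m r / (h + r).
ρ_c = 3380 × 29.44 km / (5.972 km + 29.44 km) = 2810 kg/m³.

2810 kg/m³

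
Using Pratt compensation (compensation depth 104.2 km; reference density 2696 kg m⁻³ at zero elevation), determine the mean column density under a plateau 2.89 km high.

Pratt balance: ρ_ref D = ρ (D + h).
ρ = ρ_ref D/(D + h) = 2696 × 104.2 km/(104.2 km + 2.89 km) = 2620 kg m⁻³.

2620 kg m⁻³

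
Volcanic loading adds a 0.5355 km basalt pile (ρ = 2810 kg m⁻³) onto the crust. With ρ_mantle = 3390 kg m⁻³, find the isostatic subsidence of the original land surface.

0.444 km

Subaerial loading: s = t ρ_load / ρ_m.
s = 0.5355 km × 2810/3390 = 0.444 km.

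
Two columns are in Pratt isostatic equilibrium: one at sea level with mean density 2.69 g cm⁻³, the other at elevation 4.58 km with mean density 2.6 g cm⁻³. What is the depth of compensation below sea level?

ρ_ref D = ρ (D + h) → D (ρ_ref − ρ) = ρ h.
D = ρ h/(ρ_ref − ρ) = 2.6 × 4.58 km/(2.69 − 2.6) = 132 km.

132 km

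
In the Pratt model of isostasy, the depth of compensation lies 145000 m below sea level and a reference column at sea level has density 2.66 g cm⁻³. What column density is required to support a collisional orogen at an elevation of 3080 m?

Pratt balance: ρ_ref D = ρ (D + h).
ρ = ρ_ref D/(D + h) = 2.66 × 145000 m/(145000 m + 3080 m) = 2.6 g cm⁻³.

2.6 g cm⁻³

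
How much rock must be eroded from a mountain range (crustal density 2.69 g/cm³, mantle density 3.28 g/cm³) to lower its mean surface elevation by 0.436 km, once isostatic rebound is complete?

2.42 km

Net drop Δ = e − u = e − e ρ_c/ρ_m = e (ρ_m − ρ_c)/ρ_m.
e = Δ ρ_m/(ρ_m − ρ_c) = 0.436 km × 3.28/0.59 = 2.42 km.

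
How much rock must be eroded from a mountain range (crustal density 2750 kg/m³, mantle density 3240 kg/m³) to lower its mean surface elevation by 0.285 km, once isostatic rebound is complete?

Net drop Δ = e − u = e − e ρ_c/ρ_m = e (ρ_m − ρ_c)/ρ_m.
e = Δ ρ_m/(ρ_m − ρ_c) = 0.285 km × 3240/490 = 1.88 km.

1.88 km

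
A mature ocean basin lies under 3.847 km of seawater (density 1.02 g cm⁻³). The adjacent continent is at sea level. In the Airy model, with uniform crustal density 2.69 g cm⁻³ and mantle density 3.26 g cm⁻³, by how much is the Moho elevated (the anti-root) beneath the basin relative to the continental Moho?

Isostatic balance requires: replacing crust with seawater at the top is compensated by replacing crust with mantle at the base: d (ρ_c − ρ_w) = a (ρ_m − ρ_c).
a = d (ρ_c − ρ_w)/(ρ_m − ρ_c) = 3.847 km × 1.67/0.57 = 11.3 km.

11.3 km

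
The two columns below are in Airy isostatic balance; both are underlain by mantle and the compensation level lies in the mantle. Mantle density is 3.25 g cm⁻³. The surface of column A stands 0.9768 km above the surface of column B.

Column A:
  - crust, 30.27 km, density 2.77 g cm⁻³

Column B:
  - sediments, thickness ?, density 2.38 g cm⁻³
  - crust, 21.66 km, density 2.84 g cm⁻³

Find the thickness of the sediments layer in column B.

2.84 km

Take the compensation level at the base of the deeper column (depth z_c below the surface of column A) and equate Σ ρ_i t_i down to z_c; mantle fills any gap and the z_c terms cancel.
Column A: 30.27×2.77 + (z_c − 30.27)×3.25
Column B: 0.9768×0 + x×2.38 + 21.66×2.84 + (z_c − 0.9768 − 21.66 − x)×3.25
The z_c×3.25 term appears on both sides and cancels. Collect the known terms of each column as K = Σ(ρt)_known − 3.25 × (depth of known layers): K_A = 83.8479 − 3.25×30.27 = −14.5296; K_B = 61.5144 − 3.25×(0.9768 + 21.66) = −12.0552.
Balance: K_A = K_B − x×(3.25 − 2.38), so x = (K_B − K_A)/(3.25 − 2.38) = 2.4744/0.87 = 2.84 km.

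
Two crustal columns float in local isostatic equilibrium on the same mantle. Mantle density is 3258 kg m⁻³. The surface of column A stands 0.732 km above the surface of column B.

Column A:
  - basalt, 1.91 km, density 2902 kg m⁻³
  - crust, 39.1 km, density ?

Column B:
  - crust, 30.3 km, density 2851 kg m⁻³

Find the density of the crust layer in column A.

2900 kg m⁻³

Take the compensation level at the base of the deeper column (depth z_c below the surface of column A) and equate Σ ρ_i t_i down to z_c; mantle fills any gap and the z_c terms cancel.
Column A: 1.91×2902 + 39.1×ρ + (z_c − 41.01)×3258
Column B: 0.732×0 + 30.3×2851 + (z_c − 0.732 − 30.3)×3258
The z_c×3258 term appears on both sides and cancels. Collect the known terms of each column as K = Σ(ρt)_known − 3258 × (depth of known layers): K_A = 5542.82 − 3258×41.01 = −128067.76; K_B = 86385.3 − 3258×(0.732 + 30.3) = −14716.956.
Balance: K_A + 39.1×ρ = K_B, so ρ = (K_B − K_A)/39.1 = 113351/39.1 = 2900 kg m⁻³.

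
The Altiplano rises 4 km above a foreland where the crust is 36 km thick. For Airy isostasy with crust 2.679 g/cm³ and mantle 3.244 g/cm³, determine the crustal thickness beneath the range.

Root depth r = h ρ_c / (ρ_m − ρ_c) = 4 km × 2.679 / 0.565 = 18.97 km.
Total thickness = T + h + r = 36 km + 4 km + 18.97 km = 59 km.

59 km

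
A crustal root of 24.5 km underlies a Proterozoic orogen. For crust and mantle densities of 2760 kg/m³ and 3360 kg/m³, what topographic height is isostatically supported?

Isostatic balance requires: ρ_c h = (ρ_m − ρ_c) r.
h = r (ρ_m − ρ_c) / ρ_c = 24.5 km × (3360 − 2760) / 2760 = 5.33 km.

5.33 km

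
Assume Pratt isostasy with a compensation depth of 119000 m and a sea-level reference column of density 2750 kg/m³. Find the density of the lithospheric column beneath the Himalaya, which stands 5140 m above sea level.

2640 kg/m³

Pratt balance: ρ_ref D = ρ (D + h).
ρ = ρ_ref D/(D + h) = 2750 × 119000 m/(119000 m + 5140 m) = 2640 kg/m³.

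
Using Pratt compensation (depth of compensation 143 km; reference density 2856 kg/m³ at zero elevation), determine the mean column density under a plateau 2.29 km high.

2810 kg/m³

Pratt balance: ρ_ref D = ρ (D + h).
ρ = ρ_ref D/(D + h) = 2856 × 143 km/(143 km + 2.29 km) = 2810 kg/m³.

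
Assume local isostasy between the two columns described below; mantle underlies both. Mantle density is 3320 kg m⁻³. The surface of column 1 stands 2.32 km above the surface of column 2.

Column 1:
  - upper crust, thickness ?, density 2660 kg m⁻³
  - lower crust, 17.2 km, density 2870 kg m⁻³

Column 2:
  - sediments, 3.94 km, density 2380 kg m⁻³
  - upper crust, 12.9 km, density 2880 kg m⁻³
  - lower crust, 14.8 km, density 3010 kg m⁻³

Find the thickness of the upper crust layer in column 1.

21.1 km

Take the compensation level at the base of the deeper column (depth z_c below the surface of column 1) and equate Σ ρ_i t_i down to z_c; mantle fills any gap and the z_c terms cancel.
Column 1: x×2660 + 17.2×2870 + (z_c − 17.2 − x)×3320
Column 2: 2.32×0 + 3.94×2380 + 12.9×2880 + 14.8×3010 + (z_c − 2.32 − 31.64)×3320
The z_c×3320 term appears on both sides and cancels. Collect the known terms of each column as K = Σ(ρt)_known − 3320 × (depth of known layers): K_1 = 49364 − 3320×17.2 = −7740; K_2 = 91077.2 − 3320×(2.32 + 31.64) = −21670.
Balance: K_1 − x×(3320 − 2660) = K_2, so x = (K_1 − K_2)/(3320 − 2660) = 13930/660 = 21.1 km.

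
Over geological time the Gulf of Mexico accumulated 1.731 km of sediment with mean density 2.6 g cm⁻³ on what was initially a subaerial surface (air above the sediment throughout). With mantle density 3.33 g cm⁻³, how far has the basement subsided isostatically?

1.35 km

Subaerial load: s = t ρ_sed / ρ_m = 1.731 km × 2.6/3.33 = 1.35 km.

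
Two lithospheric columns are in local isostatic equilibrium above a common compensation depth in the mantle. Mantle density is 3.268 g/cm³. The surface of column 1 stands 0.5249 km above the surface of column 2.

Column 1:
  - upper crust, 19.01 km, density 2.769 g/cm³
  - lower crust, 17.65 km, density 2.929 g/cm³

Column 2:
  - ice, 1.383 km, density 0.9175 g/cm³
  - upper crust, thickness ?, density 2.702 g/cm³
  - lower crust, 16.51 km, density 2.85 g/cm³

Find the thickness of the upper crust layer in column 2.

Take the compensation level at the base of the deeper column (depth z_c below the surface of column 1) and equate Σ ρ_i t_i down to z_c; mantle fills any gap and the z_c terms cancel.
Column 1: 19.01×2.769 + 17.65×2.929 + (z_c − 36.66)×3.268
Column 2: 0.5249×0 + 1.383×0.9175 + x×2.702 + 16.51×2.85 + (z_c − 0.5249 − 17.893 − x)×3.268
The z_c×3.268 term appears on both sides and cancels. Collect the known terms of each column as K = Σ(ρt)_known − 3.268 × (depth of known layers): K_1 = 104.33554 − 3.268×36.66 = −15.46934; K_2 = 48.3224025 − 3.268×(0.5249 + 17.893) = −11.8672947.
Balance: K_1 = K_2 − x×(3.268 − 2.702), so x = (K_2 − K_1)/(3.268 − 2.702) = 3.60205/0.566 = 6.36 km.

6.36 km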